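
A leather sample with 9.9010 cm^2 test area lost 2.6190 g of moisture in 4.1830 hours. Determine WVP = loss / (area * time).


Formula: WVP = loss / (area * time)
Substituting: WVP = 2.6190 / (9.9010 * 4.1830)
Result: 0.0632366 g/(cm^2*hr)


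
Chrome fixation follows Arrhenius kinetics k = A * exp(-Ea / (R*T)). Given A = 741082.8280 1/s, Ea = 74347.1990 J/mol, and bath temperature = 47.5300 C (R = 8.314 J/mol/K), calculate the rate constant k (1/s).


T_K = T_C + 273.15 = 47.5300 + 273.15 = 320.6800 K
exponent = -Ea / (R * T_K) = -74347.1990 / (8.314 * 320.6800) = -27.8858
k = A * exp(exponent) = 741082.8280 * exp(-27.8858) = 5.7442e-07 1/s


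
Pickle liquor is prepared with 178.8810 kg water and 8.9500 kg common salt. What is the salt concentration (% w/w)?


Formula: Conc = salt / (water + salt) * 100
Substituting: Conc = 8.9500 / (178.8810 + 8.9500) * 100
Result: 4.7649 %


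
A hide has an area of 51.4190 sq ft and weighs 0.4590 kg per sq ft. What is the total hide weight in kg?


Formula: Weight = area * weight_per_sqft
Substituting: Weight = 51.4190 * 0.4590
Result: 23.6013 kg


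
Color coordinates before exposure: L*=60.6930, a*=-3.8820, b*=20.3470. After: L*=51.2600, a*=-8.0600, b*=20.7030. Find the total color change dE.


dL = -9.4330, da = -4.1780, db = 0.3560
dE = sqrt((-9.4330)^2 + (-4.1780)^2 + 0.3560^2) = 10.3230


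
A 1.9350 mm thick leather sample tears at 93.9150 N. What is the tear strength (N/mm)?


Formula: Tear strength = force / thickness
Substituting: Tear strength = 93.9150 / 1.9350
Result: 48.5349 N/mm


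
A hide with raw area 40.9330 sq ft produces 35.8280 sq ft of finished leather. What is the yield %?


Formula: Yield = finished / raw * 100
Substituting: Yield = 35.8280 / 40.9330 * 100
Result: 87.5284 %


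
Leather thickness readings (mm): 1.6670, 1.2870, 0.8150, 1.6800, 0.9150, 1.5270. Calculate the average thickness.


Formula: Average = sum / n
Substituting: Average = 7.8910 / 6
Result: 1.3152 mm


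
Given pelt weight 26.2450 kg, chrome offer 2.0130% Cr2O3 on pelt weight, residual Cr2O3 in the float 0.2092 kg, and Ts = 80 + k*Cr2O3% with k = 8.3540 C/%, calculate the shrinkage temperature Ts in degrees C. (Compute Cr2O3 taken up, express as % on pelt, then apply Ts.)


Offered = pelt * offer_pct / 100 = 26.2450 * 2.0130 / 100 = 0.5283 kg
Uptake = offered - residual = 0.5283 - 0.2092 = 0.3191 kg
Cr2O3% on pelt = uptake / pelt * 100 = 0.3191 / 26.2450 * 100 = 1.2159 %
Ts = 80 + k * Cr2O3% = 80 + 8.3540 * 1.2159 = 90.1576 C


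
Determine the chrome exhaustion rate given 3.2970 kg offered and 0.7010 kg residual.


Formula: Uptake = (offered - residual) / offered * 100
Substituting: Uptake = (3.2970 - 0.7010) / 3.2970 * 100
Result: 78.7382 %


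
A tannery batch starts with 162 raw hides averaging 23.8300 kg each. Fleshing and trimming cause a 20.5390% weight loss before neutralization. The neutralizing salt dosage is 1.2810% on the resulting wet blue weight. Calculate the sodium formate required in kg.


Total_raw = N * avg_wt = 162 * 23.8300 = 3860.4600 kg
Substrate = Total_raw * (1 - loss/100) = 3860.4600 * (1 - 20.5390/100) = 3067.5601 kg
Neutralizer = Substrate * pct / 100 = 3067.5601 * 1.2810 / 100 = 39.2954 kg


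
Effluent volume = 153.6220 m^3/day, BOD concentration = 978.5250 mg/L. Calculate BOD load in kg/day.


Formula: BOD_load = volume * conc / 1000
Substituting: BOD_load = 153.6220 * 978.5250 / 1000
Result: 150.3230 kg/day


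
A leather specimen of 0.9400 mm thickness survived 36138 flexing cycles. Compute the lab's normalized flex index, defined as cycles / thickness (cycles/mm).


Formula: Index = cycles / thickness
Substituting: Index = 36138 / 0.9400
Result: 38444.6809 cycles/mm


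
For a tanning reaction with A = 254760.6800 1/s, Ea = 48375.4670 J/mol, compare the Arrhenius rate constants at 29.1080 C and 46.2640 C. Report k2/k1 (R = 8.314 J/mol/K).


T1 = 29.1080 + 273.15 = 302.2580 K; T2 = 46.2640 + 273.15 = 319.4140 K
k1 = A * exp(-Ea/(R*T1)) = 254760.6800 * exp(-48375.4670/(8.314*302.2580)) = 0.00111131 1/s
k2 = A * exp(-Ea/(R*T2)) = 254760.6800 * exp(-48375.4670/(8.314*319.4140)) = 0.00312518 1/s
k2/k1 = 0.00312518 / 0.00111131 = 2.8122


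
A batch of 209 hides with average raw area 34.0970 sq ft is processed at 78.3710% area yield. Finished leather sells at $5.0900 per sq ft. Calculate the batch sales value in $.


Raw_total = N * avg_area = 209 * 34.0970 = 7126.2730 sq ft
Finished = Raw_total * yield / 100 = 7126.2730 * 78.3710 / 100 = 5584.9314 sq ft
Value = Finished * price = 5584.9314 * 5.0900 = 28427.3009 $


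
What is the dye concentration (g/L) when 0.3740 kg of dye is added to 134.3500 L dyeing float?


Formula: Conc = dye_mass(kg) / volume(L) * 1000
Substituting: Conc = 0.3740 / 134.3500 * 1000
Result: 2.7838 g/L


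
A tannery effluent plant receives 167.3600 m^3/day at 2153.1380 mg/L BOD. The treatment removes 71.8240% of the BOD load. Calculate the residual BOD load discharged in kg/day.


Load_in = volume * conc / 1000 = 167.3600 * 2153.1380 / 1000 = 360.3492 kg/day
Removed = Load_in * eff / 100 = 360.3492 * 71.8240 / 100 = 258.8172 kg/day
Load_out = Load_in - Removed = 360.3492 - 258.8172 = 101.5320 kg/day


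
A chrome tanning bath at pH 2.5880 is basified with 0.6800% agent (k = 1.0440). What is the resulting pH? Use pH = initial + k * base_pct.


Formula: pH_final = pH_initial + k * base_pct
Substituting: pH_final = 2.5880 + 1.0440 * 0.6800
Result: 3.2979


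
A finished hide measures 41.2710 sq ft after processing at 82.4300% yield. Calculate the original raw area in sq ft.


Formula: raw = finished * 100 / yield
Substituting: raw = 41.2710 * 100 / 82.4300
Result: 50.0679 sq ft


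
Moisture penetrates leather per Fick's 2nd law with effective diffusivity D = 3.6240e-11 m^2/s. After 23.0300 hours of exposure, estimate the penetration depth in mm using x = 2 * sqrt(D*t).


t = 23.0300 hr * 3600 = 82908.0000 s
D * t = 3.6240e-11 * 82908.0000 = 3.0046e-06
x = 2 * sqrt(D*t) = 2 * sqrt(3.0046e-06) = 0.00346675 m = 3.4667 mm


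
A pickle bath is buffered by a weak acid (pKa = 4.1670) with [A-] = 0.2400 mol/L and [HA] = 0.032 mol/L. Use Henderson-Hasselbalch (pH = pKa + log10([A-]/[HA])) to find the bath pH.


ratio = [A-] / [HA] = 0.2400 / 0.032 = 7.5000
log10(ratio) = 0.8751
pH = pKa + log10(ratio) = 4.1670 + 0.8751 = 5.0421


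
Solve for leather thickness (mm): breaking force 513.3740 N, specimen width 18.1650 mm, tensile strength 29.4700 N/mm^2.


Formula: t = F / (TS * w)
Substituting: t = 513.3740 / (29.4700 * 18.1650)
Result: 0.9590 mm


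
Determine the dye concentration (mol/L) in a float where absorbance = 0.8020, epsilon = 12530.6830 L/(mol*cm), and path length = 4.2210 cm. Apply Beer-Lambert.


Formula: c = A / (epsilon * l)
Substituting: c = 0.8020 / (12530.6830 * 4.2210)
Result: 1.5163e-05 mol/L


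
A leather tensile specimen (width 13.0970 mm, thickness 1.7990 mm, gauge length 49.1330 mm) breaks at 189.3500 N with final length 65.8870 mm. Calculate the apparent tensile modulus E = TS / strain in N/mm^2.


TS = F / (w * t) = 189.3500 / (13.0970 * 1.7990) = 8.0364 N/mm^2
strain = (Lf - L0) / L0 = (65.8870 - 49.1330) / 49.1330 = 0.3410
E = TS / strain = 8.0364 / 0.3410 = 23.5677 N/mm^2


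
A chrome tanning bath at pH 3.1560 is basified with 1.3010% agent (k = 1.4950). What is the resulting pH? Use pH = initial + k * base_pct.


Formula: pH_final = pH_initial + k * base_pct
Substituting: pH_final = 3.1560 + 1.4950 * 1.3010
Result: 5.1010


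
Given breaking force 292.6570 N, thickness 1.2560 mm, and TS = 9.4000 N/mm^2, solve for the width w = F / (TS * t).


Formula: w = F / (TS * t)
Substituting: w = 292.6570 / (9.4000 * 1.2560)
Result: 24.7880 mm


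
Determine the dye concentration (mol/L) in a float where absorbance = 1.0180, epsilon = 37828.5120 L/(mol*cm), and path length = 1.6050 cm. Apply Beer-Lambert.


Formula: c = A / (epsilon * l)
Substituting: c = 1.0180 / (37828.5120 * 1.6050)
Result: 1.6767e-05 mol/L


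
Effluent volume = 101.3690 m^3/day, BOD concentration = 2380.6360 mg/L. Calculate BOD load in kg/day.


Formula: BOD_load = volume * conc / 1000
Substituting: BOD_load = 101.3690 * 2380.6360 / 1000
Result: 241.3227 kg/day


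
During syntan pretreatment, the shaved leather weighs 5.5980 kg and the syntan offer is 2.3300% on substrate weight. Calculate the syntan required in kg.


Formula: Syntan = substrate * pct / 100
Substituting: Syntan = 5.5980 * 2.3300 / 100
Result: 0.1304 kg


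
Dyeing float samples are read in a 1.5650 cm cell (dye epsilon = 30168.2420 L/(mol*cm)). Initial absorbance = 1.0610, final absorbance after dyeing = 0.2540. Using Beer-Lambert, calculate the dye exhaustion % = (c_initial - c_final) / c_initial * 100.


c_initial = A_i / (epsilon * l) = 1.0610 / (30168.2420 * 1.5650) = 2.2472e-05 mol/L
c_final = A_f / (epsilon * l) = 0.2540 / (30168.2420 * 1.5650) = 5.3798e-06 mol/L
Exhaustion = (c_initial - c_final) / c_initial * 100 = (2.2472e-05 - 5.3798e-06) / 2.2472e-05 * 100 = 76.0603 %


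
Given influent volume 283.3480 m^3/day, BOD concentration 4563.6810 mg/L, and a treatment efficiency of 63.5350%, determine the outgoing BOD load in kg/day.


Load_in = volume * conc / 1000 = 283.3480 * 4563.6810 / 1000 = 1293.1099 kg/day
Removed = Load_in * eff / 100 = 1293.1099 * 63.5350 / 100 = 821.5774 kg/day
Load_out = Load_in - Removed = 1293.1099 - 821.5774 = 471.5325 kg/day


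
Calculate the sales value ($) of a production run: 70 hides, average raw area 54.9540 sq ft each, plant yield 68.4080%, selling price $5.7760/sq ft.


Raw_total = N * avg_area = 70 * 54.9540 = 3846.7800 sq ft
Finished = Raw_total * yield / 100 = 3846.7800 * 68.4080 / 100 = 2631.5053 sq ft
Value = Finished * price = 2631.5053 * 5.7760 = 15199.5744 $


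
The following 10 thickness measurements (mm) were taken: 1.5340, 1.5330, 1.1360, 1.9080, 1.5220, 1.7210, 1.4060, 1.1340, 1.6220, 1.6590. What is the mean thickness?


Formula: Average = sum / n
Substituting: Average = 15.1750 / 10
Result: 1.5175 mm


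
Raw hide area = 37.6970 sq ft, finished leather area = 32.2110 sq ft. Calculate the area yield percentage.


Formula: Yield = finished / raw * 100
Substituting: Yield = 32.2110 / 37.6970 * 100
Result: 85.4471 %


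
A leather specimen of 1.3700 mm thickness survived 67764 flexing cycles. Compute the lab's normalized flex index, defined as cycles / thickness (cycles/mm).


Formula: Index = cycles / thickness
Substituting: Index = 67764 / 1.3700
Result: 49462.7737 cycles/mm


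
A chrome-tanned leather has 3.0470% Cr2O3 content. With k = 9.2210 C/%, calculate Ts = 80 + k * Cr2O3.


Formula: Ts = 80 + k * Cr2O3
Substituting: Ts = 80 + 9.2210 * 3.0470
Result: 108.0964 C


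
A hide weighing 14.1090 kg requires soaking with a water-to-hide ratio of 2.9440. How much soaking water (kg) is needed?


Formula: Water = hide_weight * ratio
Substituting: Water = 14.1090 * 2.9440
Result: 41.5369 kg


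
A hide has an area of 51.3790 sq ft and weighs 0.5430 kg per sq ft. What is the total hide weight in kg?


Formula: Weight = area * weight_per_sqft
Substituting: Weight = 51.3790 * 0.5430
Result: 27.8988 kg


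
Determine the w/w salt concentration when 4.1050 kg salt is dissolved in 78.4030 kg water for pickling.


Formula: Conc = salt / (water + salt) * 100
Substituting: Conc = 4.1050 / (78.4030 + 4.1050) * 100
Result: 4.9753 %


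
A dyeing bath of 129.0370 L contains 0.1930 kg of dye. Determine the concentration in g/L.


Formula: Conc = dye_mass(kg) / volume(L) * 1000
Substituting: Conc = 0.1930 / 129.0370 * 1000
Result: 1.4957 g/L


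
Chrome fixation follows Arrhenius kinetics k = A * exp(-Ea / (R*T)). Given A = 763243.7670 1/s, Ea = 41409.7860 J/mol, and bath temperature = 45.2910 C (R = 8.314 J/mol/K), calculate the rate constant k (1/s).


T_K = T_C + 273.15 = 45.2910 + 273.15 = 318.4410 K
exponent = -Ea / (R * T_K) = -41409.7860 / (8.314 * 318.4410) = -15.6410
k = A * exp(exponent) = 763243.7670 * exp(-15.6410) = 0.1230 1/s


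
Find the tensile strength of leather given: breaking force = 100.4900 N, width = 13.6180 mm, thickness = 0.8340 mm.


Formula: TS = force / (width * thickness)
Substituting: TS = 100.4900 / (13.6180 * 0.8340)
Result: 8.8480 N/mm^2


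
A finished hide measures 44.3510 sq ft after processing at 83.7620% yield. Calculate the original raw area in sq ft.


Formula: raw = finished * 100 / yield
Substituting: raw = 44.3510 * 100 / 83.7620
Result: 52.9488 sq ft


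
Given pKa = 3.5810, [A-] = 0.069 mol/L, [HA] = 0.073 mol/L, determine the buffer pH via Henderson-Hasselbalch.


ratio = [A-] / [HA] = 0.069 / 0.073 = 0.9452
log10(ratio) = -0.0244738
pH = pKa + log10(ratio) = 3.5810 - 0.0244738 = 3.5565


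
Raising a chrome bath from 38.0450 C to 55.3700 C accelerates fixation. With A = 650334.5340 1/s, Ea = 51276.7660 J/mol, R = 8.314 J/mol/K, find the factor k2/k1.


T1 = 38.0450 + 273.15 = 311.1950 K; T2 = 55.3700 + 273.15 = 328.5200 K
k1 = A * exp(-Ea/(R*T1)) = 650334.5340 * exp(-51276.7660/(8.314*311.1950)) = 0.00160668 1/s
k2 = A * exp(-Ea/(R*T2)) = 650334.5340 * exp(-51276.7660/(8.314*328.5200)) = 0.00456923 1/s
k2/k1 = 0.00456923 / 0.00160668 = 2.8439


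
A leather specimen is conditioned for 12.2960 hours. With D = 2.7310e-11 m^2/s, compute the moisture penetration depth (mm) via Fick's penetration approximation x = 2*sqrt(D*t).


t = 12.2960 hr * 3600 = 44265.6000 s
D * t = 2.7310e-11 * 44265.6000 = 1.2089e-06
x = 2 * sqrt(D*t) = 2 * sqrt(1.2089e-06) = 0.00219899 m = 2.1990 mm


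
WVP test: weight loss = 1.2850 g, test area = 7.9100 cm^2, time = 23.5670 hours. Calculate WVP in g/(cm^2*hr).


Formula: WVP = loss / (area * time)
Substituting: WVP = 1.2850 / (7.9100 * 23.5670)
Result: 0.00689322 g/(cm^2*hr)


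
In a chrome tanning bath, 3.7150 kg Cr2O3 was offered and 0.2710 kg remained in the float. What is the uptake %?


Formula: Uptake = (offered - residual) / offered * 100
Substituting: Uptake = (3.7150 - 0.2710) / 3.7150 * 100
Result: 92.7052 %


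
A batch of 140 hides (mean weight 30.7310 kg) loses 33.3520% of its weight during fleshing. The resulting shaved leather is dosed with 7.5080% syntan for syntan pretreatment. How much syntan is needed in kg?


Total_raw = N * avg_wt = 140 * 30.7310 = 4302.3400 kg
Substrate = Total_raw * (1 - loss/100) = 4302.3400 * (1 - 33.3520/100) = 2867.4236 kg
Syntan = Substrate * pct / 100 = 2867.4236 * 7.5080 / 100 = 215.2862 kg


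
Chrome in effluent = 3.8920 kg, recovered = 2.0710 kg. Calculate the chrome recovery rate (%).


Formula: Recovery = recovered / input * 100
Substituting: Recovery = 2.0710 / 3.8920 * 100
Result: 53.2117 %


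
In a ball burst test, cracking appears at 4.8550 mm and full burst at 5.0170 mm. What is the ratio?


Formula: Ratio = crack / burst
Substituting: Ratio = 4.8550 / 5.0170
Result: 0.9677


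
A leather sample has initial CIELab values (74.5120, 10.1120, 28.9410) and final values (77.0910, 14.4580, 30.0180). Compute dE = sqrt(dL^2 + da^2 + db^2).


dL = 2.5790, da = 4.3460, db = 1.0770
dE = sqrt(2.5790^2 + 4.3460^2 + 1.0770^2) = 5.1671


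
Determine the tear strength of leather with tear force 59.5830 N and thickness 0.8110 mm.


Formula: Tear strength = force / thickness
Substituting: Tear strength = 59.5830 / 0.8110
Result: 73.4686 N/mm


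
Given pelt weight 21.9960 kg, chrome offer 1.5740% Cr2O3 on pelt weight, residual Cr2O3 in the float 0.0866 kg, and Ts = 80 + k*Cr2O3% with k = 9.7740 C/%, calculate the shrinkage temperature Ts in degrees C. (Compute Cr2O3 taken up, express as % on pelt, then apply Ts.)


Offered = pelt * offer_pct / 100 = 21.9960 * 1.5740 / 100 = 0.3462 kg
Uptake = offered - residual = 0.3462 - 0.0866 = 0.2596 kg
Cr2O3% on pelt = uptake / pelt * 100 = 0.2596 / 21.9960 * 100 = 1.1803 %
Ts = 80 + k * Cr2O3% = 80 + 9.7740 * 1.1803 = 91.5362 C


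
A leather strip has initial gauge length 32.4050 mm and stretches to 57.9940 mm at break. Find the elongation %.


Formula: Elongation = (Lf - L0) / L0 * 100
Substituting: Elongation = (57.9940 - 32.4050) / 32.4050 * 100
Result: 78.9662 %


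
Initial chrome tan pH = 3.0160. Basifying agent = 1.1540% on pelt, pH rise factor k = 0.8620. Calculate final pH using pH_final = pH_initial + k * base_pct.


Formula: pH_final = pH_initial + k * base_pct
Substituting: pH_final = 3.0160 + 0.8620 * 1.1540
Result: 4.0107


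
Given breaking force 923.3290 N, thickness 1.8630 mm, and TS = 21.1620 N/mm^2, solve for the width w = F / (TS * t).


Formula: w = F / (TS * t)
Substituting: w = 923.3290 / (21.1620 * 1.8630)
Result: 23.4200 mm


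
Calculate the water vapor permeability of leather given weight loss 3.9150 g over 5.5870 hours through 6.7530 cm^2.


Formula: WVP = loss / (area * time)
Substituting: WVP = 3.9150 / (6.7530 * 5.5870)
Result: 0.1038 g/(cm^2*hr)


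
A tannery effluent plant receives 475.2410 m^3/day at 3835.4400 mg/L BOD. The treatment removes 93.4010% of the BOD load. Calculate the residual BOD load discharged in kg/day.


Load_in = volume * conc / 1000 = 475.2410 * 3835.4400 / 1000 = 1822.7583 kg/day
Removed = Load_in * eff / 100 = 1822.7583 * 93.4010 / 100 = 1702.4745 kg/day
Load_out = Load_in - Removed = 1822.7583 - 1702.4745 = 120.2838 kg/day


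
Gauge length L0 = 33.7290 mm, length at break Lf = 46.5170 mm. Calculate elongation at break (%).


Formula: Elongation = (Lf - L0) / L0 * 100
Substituting: Elongation = (46.5170 - 33.7290) / 33.7290 * 100
Result: 37.9140 %


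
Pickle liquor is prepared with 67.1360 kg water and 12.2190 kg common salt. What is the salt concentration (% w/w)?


Formula: Conc = salt / (water + salt) * 100
Substituting: Conc = 12.2190 / (67.1360 + 12.2190) * 100
Result: 15.3979 %


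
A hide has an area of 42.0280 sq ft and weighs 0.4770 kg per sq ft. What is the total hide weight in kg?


Formula: Weight = area * weight_per_sqft
Substituting: Weight = 42.0280 * 0.4770
Result: 20.0474 kg


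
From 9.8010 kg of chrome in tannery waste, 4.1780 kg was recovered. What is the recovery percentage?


Formula: Recovery = recovered / input * 100
Substituting: Recovery = 4.1780 / 9.8010 * 100
Result: 42.6283 %


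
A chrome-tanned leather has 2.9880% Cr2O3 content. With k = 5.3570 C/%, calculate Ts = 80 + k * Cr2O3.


Formula: Ts = 80 + k * Cr2O3
Substituting: Ts = 80 + 5.3570 * 2.9880
Result: 96.0067 C


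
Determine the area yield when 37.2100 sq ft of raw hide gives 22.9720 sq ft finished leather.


Formula: Yield = finished / raw * 100
Substituting: Yield = 22.9720 / 37.2100 * 100
Result: 61.7361 %


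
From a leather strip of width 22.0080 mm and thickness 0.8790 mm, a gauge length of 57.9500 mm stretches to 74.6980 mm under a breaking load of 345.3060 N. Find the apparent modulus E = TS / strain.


TS = F / (w * t) = 345.3060 / (22.0080 * 0.8790) = 17.8499 N/mm^2
strain = (Lf - L0) / L0 = (74.6980 - 57.9500) / 57.9500 = 0.2890
E = TS / strain = 17.8499 / 0.2890 = 61.7625 N/mm^2


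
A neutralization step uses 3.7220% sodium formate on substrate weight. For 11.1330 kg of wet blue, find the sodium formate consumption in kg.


Formula: Neutralizer = substrate * pct / 100
Substituting: Neutralizer = 11.1330 * 3.7220 / 100
Result: 0.4144 kg


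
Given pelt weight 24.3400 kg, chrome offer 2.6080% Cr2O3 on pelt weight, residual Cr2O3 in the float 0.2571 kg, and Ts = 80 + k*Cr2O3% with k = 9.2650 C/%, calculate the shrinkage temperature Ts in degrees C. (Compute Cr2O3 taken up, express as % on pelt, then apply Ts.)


Offered = pelt * offer_pct / 100 = 24.3400 * 2.6080 / 100 = 0.6348 kg
Uptake = offered - residual = 0.6348 - 0.2571 = 0.3777 kg
Cr2O3% on pelt = uptake / pelt * 100 = 0.3777 / 24.3400 * 100 = 1.5517 %
Ts = 80 + k * Cr2O3% = 80 + 9.2650 * 1.5517 = 94.3766 C


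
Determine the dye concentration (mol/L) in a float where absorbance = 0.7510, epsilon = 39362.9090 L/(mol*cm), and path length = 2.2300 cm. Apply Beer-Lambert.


Formula: c = A / (epsilon * l)
Substituting: c = 0.7510 / (39362.9090 * 2.2300)
Result: 8.5555e-06 mol/L


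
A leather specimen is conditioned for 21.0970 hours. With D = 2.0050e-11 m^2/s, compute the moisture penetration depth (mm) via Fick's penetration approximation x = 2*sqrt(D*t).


t = 21.0970 hr * 3600 = 75949.2000 s
D * t = 2.0050e-11 * 75949.2000 = 1.5228e-06
x = 2 * sqrt(D*t) = 2 * sqrt(1.5228e-06) = 0.00246802 m = 2.4680 mm


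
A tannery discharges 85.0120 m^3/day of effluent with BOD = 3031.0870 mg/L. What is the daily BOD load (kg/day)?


Formula: BOD_load = volume * conc / 1000
Substituting: BOD_load = 85.0120 * 3031.0870 / 1000
Result: 257.6788 kg/day


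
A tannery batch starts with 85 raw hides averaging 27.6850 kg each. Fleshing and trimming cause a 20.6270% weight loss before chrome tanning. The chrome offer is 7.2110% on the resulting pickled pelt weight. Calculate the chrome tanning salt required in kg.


Total_raw = N * avg_wt = 85 * 27.6850 = 2353.2250 kg
Substrate = Total_raw * (1 - loss/100) = 2353.2250 * (1 - 20.6270/100) = 1867.8253 kg
Chrome = Substrate * pct / 100 = 1867.8253 * 7.2110 / 100 = 134.6889 kg


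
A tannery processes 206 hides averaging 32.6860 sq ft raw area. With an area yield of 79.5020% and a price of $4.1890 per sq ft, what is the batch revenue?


Raw_total = N * avg_area = 206 * 32.6860 = 6733.3160 sq ft
Finished = Raw_total * yield / 100 = 6733.3160 * 79.5020 / 100 = 5353.1209 sq ft
Value = Finished * price = 5353.1209 * 4.1890 = 22424.2234 $


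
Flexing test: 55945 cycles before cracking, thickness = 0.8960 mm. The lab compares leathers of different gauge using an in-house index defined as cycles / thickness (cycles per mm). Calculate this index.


Formula: Index = cycles / thickness
Substituting: Index = 55945 / 0.8960
Result: 62438.6161 cycles/mm


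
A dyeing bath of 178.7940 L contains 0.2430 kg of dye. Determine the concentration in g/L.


Formula: Conc = dye_mass(kg) / volume(L) * 1000
Substituting: Conc = 0.2430 / 178.7940 * 1000
Result: 1.3591 g/L


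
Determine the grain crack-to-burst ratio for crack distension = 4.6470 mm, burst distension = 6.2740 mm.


Formula: Ratio = crack / burst
Substituting: Ratio = 4.6470 / 6.2740
Result: 0.7407


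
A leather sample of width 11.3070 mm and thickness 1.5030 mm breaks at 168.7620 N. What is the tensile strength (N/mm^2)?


Formula: TS = force / (width * thickness)
Substituting: TS = 168.7620 / (11.3070 * 1.5030)
Result: 9.9304 N/mm^2


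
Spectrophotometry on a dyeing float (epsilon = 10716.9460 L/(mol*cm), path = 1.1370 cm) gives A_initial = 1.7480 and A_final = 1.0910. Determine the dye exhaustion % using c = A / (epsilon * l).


c_initial = A_i / (epsilon * l) = 1.7480 / (10716.9460 * 1.1370) = 1.4345e-04 mol/L
c_final = A_f / (epsilon * l) = 1.0910 / (10716.9460 * 1.1370) = 8.9535e-05 mol/L
Exhaustion = (c_initial - c_final) / c_initial * 100 = (1.4345e-04 - 8.9535e-05) / 1.4345e-04 * 100 = 37.5858 %


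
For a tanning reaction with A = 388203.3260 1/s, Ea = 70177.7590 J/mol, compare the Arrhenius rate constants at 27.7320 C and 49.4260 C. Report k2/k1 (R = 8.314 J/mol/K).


T1 = 27.7320 + 273.15 = 300.8820 K; T2 = 49.4260 + 273.15 = 322.5760 K
k1 = A * exp(-Ea/(R*T1)) = 388203.3260 * exp(-70177.7590/(8.314*300.8820)) = 2.5433e-07 1/s
k2 = A * exp(-Ea/(R*T2)) = 388203.3260 * exp(-70177.7590/(8.314*322.5760)) = 1.6780e-06 1/s
k2/k1 = 1.6780e-06 / 2.5433e-07 = 6.5975


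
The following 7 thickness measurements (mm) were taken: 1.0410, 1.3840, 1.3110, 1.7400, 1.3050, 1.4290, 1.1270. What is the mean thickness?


Formula: Average = sum / n
Substituting: Average = 9.3370 / 7
Result: 1.3339 mm


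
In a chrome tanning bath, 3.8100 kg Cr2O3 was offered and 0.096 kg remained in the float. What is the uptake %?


Formula: Uptake = (offered - residual) / offered * 100
Substituting: Uptake = (3.8100 - 0.096) / 3.8100 * 100
Result: 97.4803 %


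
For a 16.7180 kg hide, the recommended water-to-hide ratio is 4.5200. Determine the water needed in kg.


Formula: Water = hide_weight * ratio
Substituting: Water = 16.7180 * 4.5200
Result: 75.5654 kg


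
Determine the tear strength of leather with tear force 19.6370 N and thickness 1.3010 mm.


Formula: Tear strength = force / thickness
Substituting: Tear strength = 19.6370 / 1.3010
Result: 15.0938 N/mm


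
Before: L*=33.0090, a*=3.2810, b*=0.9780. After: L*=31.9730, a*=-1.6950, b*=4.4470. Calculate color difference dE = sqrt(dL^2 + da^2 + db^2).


dL = -1.0360, da = -4.9760, db = 3.4690
dE = sqrt((-1.0360)^2 + (-4.9760)^2 + 3.4690^2) = 6.1537


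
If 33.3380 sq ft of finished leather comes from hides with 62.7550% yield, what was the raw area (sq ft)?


Formula: raw = finished * 100 / yield
Substituting: raw = 33.3380 * 100 / 62.7550
Result: 53.1241 sq ft


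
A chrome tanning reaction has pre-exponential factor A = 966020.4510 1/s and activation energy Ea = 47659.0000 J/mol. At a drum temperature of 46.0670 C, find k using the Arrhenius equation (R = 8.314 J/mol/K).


T_K = T_C + 273.15 = 46.0670 + 273.15 = 319.2170 K
exponent = -Ea / (R * T_K) = -47659.0000 / (8.314 * 319.2170) = -17.9576
k = A * exp(exponent) = 966020.4510 * exp(-17.9576) = 0.0153493 1/s


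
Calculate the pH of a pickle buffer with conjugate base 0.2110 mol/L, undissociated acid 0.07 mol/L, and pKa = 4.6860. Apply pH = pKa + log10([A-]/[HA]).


ratio = [A-] / [HA] = 0.2110 / 0.07 = 3.0143
log10(ratio) = 0.4792
pH = pKa + log10(ratio) = 4.6860 + 0.4792 = 5.1652


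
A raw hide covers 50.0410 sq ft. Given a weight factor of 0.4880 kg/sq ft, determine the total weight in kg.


Formula: Weight = area * weight_per_sqft
Substituting: Weight = 50.0410 * 0.4880
Result: 24.4200 kg


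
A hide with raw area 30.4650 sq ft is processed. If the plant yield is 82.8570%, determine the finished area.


Formula: finished = raw * yield / 100
Substituting: finished = 30.4650 * 82.8570 / 100
Result: 25.2424 sq ft


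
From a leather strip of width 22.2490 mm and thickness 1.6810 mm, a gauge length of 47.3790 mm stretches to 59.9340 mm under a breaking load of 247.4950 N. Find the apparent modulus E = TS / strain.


TS = F / (w * t) = 247.4950 / (22.2490 * 1.6810) = 6.6174 N/mm^2
strain = (Lf - L0) / L0 = (59.9340 - 47.3790) / 47.3790 = 0.2650
E = TS / strain = 6.6174 / 0.2650 = 24.9722 N/mm^2


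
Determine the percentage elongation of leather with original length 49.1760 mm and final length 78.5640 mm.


Formula: Elongation = (Lf - L0) / L0 * 100
Substituting: Elongation = (78.5640 - 49.1760) / 49.1760 * 100
Result: 59.7609 %


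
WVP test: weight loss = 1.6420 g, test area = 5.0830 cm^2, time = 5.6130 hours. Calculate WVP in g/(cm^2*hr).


Formula: WVP = loss / (area * time)
Substituting: WVP = 1.6420 / (5.0830 * 5.6130)
Result: 0.0575517 g/(cm^2*hr)


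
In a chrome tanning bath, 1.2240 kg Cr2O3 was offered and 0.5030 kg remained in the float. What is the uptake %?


Formula: Uptake = (offered - residual) / offered * 100
Substituting: Uptake = (1.2240 - 0.5030) / 1.2240 * 100
Result: 58.9052 %


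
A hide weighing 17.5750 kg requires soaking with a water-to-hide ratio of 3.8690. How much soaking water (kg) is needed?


Formula: Water = hide_weight * ratio
Substituting: Water = 17.5750 * 3.8690
Result: 67.9977 kg


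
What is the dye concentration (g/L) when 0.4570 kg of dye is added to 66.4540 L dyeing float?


Formula: Conc = dye_mass(kg) / volume(L) * 1000
Substituting: Conc = 0.4570 / 66.4540 * 1000
Result: 6.8769 g/L


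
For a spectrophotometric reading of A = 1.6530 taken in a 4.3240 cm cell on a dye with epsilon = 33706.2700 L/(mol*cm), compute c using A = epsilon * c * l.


Formula: c = A / (epsilon * l)
Substituting: c = 1.6530 / (33706.2700 * 4.3240)
Result: 1.1342e-05 mol/L


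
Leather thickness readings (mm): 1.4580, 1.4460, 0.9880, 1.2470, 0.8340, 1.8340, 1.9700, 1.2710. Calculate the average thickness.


Formula: Average = sum / n
Substituting: Average = 11.0480 / 8
Result: 1.3810 mm


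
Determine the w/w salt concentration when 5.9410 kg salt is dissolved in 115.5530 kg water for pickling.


Formula: Conc = salt / (water + salt) * 100
Substituting: Conc = 5.9410 / (115.5530 + 5.9410) * 100
Result: 4.8900 %


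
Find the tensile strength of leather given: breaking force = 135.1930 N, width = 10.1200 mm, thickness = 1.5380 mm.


Formula: TS = force / (width * thickness)
Substituting: TS = 135.1930 / (10.1200 * 1.5380)
Result: 8.6860 N/mm^2


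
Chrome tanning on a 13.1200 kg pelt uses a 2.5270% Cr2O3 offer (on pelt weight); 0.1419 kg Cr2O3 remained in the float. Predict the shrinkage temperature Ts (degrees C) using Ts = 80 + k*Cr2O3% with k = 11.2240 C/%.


Offered = pelt * offer_pct / 100 = 13.1200 * 2.5270 / 100 = 0.3315 kg
Uptake = offered - residual = 0.3315 - 0.1419 = 0.1896 kg
Cr2O3% on pelt = uptake / pelt * 100 = 0.1896 / 13.1200 * 100 = 1.4454 %
Ts = 80 + k * Cr2O3% = 80 + 11.2240 * 1.4454 = 96.2237 C


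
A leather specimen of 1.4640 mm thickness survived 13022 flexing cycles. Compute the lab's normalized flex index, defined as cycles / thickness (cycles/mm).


Formula: Index = cycles / thickness
Substituting: Index = 13022 / 1.4640
Result: 8894.8087 cycles/mm


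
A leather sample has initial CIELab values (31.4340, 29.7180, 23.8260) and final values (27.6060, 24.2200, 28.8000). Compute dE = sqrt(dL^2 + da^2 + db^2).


dL = -3.8280, da = -5.4980, db = 4.9740
dE = sqrt((-3.8280)^2 + (-5.4980)^2 + 4.9740^2) = 8.3440


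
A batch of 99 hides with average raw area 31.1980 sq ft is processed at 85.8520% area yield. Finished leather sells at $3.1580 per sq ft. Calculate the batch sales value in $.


Raw_total = N * avg_area = 99 * 31.1980 = 3088.6020 sq ft
Finished = Raw_total * yield / 100 = 3088.6020 * 85.8520 / 100 = 2651.6266 sq ft
Value = Finished * price = 2651.6266 * 3.1580 = 8373.8368 $


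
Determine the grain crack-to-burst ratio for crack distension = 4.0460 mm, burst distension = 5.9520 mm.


Formula: Ratio = crack / burst
Substituting: Ratio = 4.0460 / 5.9520
Result: 0.6798


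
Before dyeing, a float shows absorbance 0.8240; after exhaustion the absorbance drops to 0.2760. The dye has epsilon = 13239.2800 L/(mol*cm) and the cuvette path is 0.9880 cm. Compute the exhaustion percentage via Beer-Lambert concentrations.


c_initial = A_i / (epsilon * l) = 0.8240 / (13239.2800 * 0.9880) = 6.2995e-05 mol/L
c_final = A_f / (epsilon * l) = 0.2760 / (13239.2800 * 0.9880) = 2.1100e-05 mol/L
Exhaustion = (c_initial - c_final) / c_initial * 100 = (6.2995e-05 - 2.1100e-05) / 6.2995e-05 * 100 = 66.5049 %


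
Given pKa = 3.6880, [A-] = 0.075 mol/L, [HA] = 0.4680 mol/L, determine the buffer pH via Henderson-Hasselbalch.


ratio = [A-] / [HA] = 0.075 / 0.4680 = 0.1603
log10(ratio) = -0.7952
pH = pKa + log10(ratio) = 3.6880 - 0.7952 = 2.8928


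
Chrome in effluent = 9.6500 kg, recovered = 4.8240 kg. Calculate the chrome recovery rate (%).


Formula: Recovery = recovered / input * 100
Substituting: Recovery = 4.8240 / 9.6500 * 100
Result: 49.9896 %


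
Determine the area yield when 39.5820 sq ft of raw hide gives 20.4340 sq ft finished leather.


Formula: Yield = finished / raw * 100
Substituting: Yield = 20.4340 / 39.5820 * 100
Result: 51.6245 %


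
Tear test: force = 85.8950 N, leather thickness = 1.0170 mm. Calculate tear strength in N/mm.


Formula: Tear strength = force / thickness
Substituting: Tear strength = 85.8950 / 1.0170
Result: 84.4592 N/mm


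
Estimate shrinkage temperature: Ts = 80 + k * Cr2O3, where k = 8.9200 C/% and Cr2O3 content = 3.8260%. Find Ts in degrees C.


Formula: Ts = 80 + k * Cr2O3
Substituting: Ts = 80 + 8.9200 * 3.8260
Result: 114.1279 C


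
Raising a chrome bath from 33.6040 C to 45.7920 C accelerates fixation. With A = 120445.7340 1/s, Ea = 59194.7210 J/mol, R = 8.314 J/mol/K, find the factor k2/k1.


T1 = 33.6040 + 273.15 = 306.7540 K; T2 = 45.7920 + 273.15 = 318.9420 K
k1 = A * exp(-Ea/(R*T1)) = 120445.7340 * exp(-59194.7210/(8.314*306.7540)) = 1.0015e-05 1/s
k2 = A * exp(-Ea/(R*T2)) = 120445.7340 * exp(-59194.7210/(8.314*318.9420)) = 2.4313e-05 1/s
k2/k1 = 2.4313e-05 / 1.0015e-05 = 2.4277


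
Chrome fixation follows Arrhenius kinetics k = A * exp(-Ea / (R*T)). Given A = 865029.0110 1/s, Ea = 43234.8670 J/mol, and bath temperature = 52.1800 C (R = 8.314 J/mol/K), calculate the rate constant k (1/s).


T_K = T_C + 273.15 = 52.1800 + 273.15 = 325.3300 K
exponent = -Ea / (R * T_K) = -43234.8670 / (8.314 * 325.3300) = -15.9845
k = A * exp(exponent) = 865029.0110 * exp(-15.9845) = 0.0988634 1/s


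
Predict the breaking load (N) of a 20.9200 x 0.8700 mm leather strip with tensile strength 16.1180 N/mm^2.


Formula: F = TS * w * t
Substituting: F = 16.1180 * 20.9200 * 0.8700
Result: 293.3540 N


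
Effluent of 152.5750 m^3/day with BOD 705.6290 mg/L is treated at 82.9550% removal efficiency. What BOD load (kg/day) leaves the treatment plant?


Load_in = volume * conc / 1000 = 152.5750 * 705.6290 / 1000 = 107.6613 kg/day
Removed = Load_in * eff / 100 = 107.6613 * 82.9550 / 100 = 89.3105 kg/day
Load_out = Load_in - Removed = 107.6613 - 89.3105 = 18.3509 kg/day


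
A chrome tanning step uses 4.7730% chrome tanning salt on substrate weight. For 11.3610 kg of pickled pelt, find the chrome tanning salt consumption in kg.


Formula: Chrome = substrate * pct / 100
Substituting: Chrome = 11.3610 * 4.7730 / 100
Result: 0.5423 kg


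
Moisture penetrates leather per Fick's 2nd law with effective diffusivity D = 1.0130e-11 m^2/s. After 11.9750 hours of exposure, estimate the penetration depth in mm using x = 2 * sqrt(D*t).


t = 11.9750 hr * 3600 = 43110.0000 s
D * t = 1.0130e-11 * 43110.0000 = 4.3670e-07
x = 2 * sqrt(D*t) = 2 * sqrt(4.3670e-07) = 0.00132167 m = 1.3217 mm


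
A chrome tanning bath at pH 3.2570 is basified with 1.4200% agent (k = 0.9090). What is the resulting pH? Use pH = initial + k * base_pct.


Formula: pH_final = pH_initial + k * base_pct
Substituting: pH_final = 3.2570 + 0.9090 * 1.4200
Result: 4.5478


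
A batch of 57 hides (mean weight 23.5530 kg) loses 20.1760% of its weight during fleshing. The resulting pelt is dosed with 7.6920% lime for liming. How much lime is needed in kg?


Total_raw = N * avg_wt = 57 * 23.5530 = 1342.5210 kg
Substrate = Total_raw * (1 - loss/100) = 1342.5210 * (1 - 20.1760/100) = 1071.6540 kg
Lime = Substrate * pct / 100 = 1071.6540 * 7.6920 / 100 = 82.4316 kg


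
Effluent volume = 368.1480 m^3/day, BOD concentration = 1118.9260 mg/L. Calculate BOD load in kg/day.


Formula: BOD_load = volume * conc / 1000
Substituting: BOD_load = 368.1480 * 1118.9260 / 1000
Result: 411.9304 kg/day


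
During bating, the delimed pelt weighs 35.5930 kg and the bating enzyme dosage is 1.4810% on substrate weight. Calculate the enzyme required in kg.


Formula: Enzyme = substrate * pct / 100
Substituting: Enzyme = 35.5930 * 1.4810 / 100
Result: 0.5271 kg


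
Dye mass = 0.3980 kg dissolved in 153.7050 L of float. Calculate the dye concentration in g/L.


Formula: Conc = dye_mass(kg) / volume(L) * 1000
Substituting: Conc = 0.3980 / 153.7050 * 1000
Result: 2.5894 g/L


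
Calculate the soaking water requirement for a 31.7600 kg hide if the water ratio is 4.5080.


Formula: Water = hide_weight * ratio
Substituting: Water = 31.7600 * 4.5080
Result: 143.1741 kg


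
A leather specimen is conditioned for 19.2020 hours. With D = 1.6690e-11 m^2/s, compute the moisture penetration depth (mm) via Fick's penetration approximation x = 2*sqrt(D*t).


t = 19.2020 hr * 3600 = 69127.2000 s
D * t = 1.6690e-11 * 69127.2000 = 1.1537e-06
x = 2 * sqrt(D*t) = 2 * sqrt(1.1537e-06) = 0.00214824 m = 2.1482 mm


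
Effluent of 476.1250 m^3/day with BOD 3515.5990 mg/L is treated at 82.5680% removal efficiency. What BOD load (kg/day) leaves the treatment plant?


Load_in = volume * conc / 1000 = 476.1250 * 3515.5990 / 1000 = 1673.8646 kg/day
Removed = Load_in * eff / 100 = 1673.8646 * 82.5680 / 100 = 1382.0765 kg/day
Load_out = Load_in - Removed = 1673.8646 - 1382.0765 = 291.7881 kg/day


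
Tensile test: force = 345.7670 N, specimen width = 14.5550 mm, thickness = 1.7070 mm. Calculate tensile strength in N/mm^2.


Formula: TS = force / (width * thickness)
Substituting: TS = 345.7670 / (14.5550 * 1.7070)
Result: 13.9167 N/mm^2


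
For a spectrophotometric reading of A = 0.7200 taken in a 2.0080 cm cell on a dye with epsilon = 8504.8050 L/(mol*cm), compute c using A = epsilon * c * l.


Formula: c = A / (epsilon * l)
Substituting: c = 0.7200 / (8504.8050 * 2.0080)
Result: 4.2160e-05 mol/L


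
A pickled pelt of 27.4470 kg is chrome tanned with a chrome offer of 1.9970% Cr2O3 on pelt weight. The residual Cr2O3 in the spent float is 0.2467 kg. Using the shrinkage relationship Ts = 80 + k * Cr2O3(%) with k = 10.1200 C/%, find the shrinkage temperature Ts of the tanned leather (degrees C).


Offered = pelt * offer_pct / 100 = 27.4470 * 1.9970 / 100 = 0.5481 kg
Uptake = offered - residual = 0.5481 - 0.2467 = 0.3014 kg
Cr2O3% on pelt = uptake / pelt * 100 = 0.3014 / 27.4470 * 100 = 1.0982 %
Ts = 80 + k * Cr2O3% = 80 + 10.1200 * 1.0982 = 91.1135 C


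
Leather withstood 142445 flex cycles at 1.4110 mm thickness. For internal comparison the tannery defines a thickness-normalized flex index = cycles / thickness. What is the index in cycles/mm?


Formula: Index = cycles / thickness
Substituting: Index = 142445 / 1.4110
Result: 100953.2247 cycles/mm


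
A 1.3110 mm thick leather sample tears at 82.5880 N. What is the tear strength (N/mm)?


Formula: Tear strength = force / thickness
Substituting: Tear strength = 82.5880 / 1.3110
Result: 62.9962 N/mm


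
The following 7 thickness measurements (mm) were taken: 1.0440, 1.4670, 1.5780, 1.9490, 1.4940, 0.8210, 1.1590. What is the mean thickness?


Formula: Average = sum / n
Substituting: Average = 9.5120 / 7
Result: 1.3589 mm


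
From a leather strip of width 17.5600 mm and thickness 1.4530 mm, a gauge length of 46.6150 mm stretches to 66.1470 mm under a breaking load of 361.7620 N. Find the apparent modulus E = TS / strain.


TS = F / (w * t) = 361.7620 / (17.5600 * 1.4530) = 14.1786 N/mm^2
strain = (Lf - L0) / L0 = (66.1470 - 46.6150) / 46.6150 = 0.4190
E = TS / strain = 14.1786 / 0.4190 = 33.8386 N/mm^2


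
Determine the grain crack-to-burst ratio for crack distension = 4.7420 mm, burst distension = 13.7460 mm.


Formula: Ratio = crack / burst
Substituting: Ratio = 4.7420 / 13.7460
Result: 0.3450


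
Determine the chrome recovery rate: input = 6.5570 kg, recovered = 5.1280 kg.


Formula: Recovery = recovered / input * 100
Substituting: Recovery = 5.1280 / 6.5570 * 100
Result: 78.2065 %


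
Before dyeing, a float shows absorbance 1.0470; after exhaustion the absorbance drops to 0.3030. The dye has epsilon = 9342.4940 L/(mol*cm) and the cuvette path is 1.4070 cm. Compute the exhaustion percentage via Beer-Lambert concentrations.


c_initial = A_i / (epsilon * l) = 1.0470 / (9342.4940 * 1.4070) = 7.9651e-05 mol/L
c_final = A_f / (epsilon * l) = 0.3030 / (9342.4940 * 1.4070) = 2.3051e-05 mol/L
Exhaustion = (c_initial - c_final) / c_initial * 100 = (7.9651e-05 - 2.3051e-05) / 7.9651e-05 * 100 = 71.0602 %


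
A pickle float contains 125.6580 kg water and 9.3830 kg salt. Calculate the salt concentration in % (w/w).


Formula: Conc = salt / (water + salt) * 100
Substituting: Conc = 9.3830 / (125.6580 + 9.3830) * 100
Result: 6.9483 %


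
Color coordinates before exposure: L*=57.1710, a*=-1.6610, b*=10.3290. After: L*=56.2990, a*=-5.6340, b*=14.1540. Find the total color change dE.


dL = -0.8720, da = -3.9730, db = 3.8250
dE = sqrt((-0.8720)^2 + (-3.9730)^2 + 3.8250^2) = 5.5835
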